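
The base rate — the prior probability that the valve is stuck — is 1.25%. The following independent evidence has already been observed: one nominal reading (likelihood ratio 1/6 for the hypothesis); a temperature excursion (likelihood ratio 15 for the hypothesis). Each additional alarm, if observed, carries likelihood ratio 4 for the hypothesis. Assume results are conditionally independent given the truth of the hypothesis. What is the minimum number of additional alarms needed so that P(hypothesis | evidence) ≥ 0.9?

Prior odds = 0.0125/0.9875 = 1/79.
Combined Bayes factor of the evidence already in hand = (1/6) × 15 = 2.5.
Odds after that evidence = (1/79) × 2.5 = 5/158.
Target odds = 0.9/0.1 = 9.
Need 4ⁿ ≥ 9 ÷ (5/158) = 284.4.
4⁴ = 256 falls short of 284.4 but 4⁵ = 1024 reaches it, so n = 5.

5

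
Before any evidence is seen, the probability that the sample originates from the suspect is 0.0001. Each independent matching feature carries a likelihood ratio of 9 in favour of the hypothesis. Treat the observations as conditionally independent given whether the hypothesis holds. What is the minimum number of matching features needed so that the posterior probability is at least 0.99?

Prior odds: 0.0001 ÷ 0.9999 = 1/9999.
Likelihood ratio per matching feature = 9.
Target posterior odds = 0.99/0.01 = 99.
Require 9ⁿ ≥ 99 ÷ (1/9999) = 989901.
9⁶ = 531441 falls short of 989901 but 9⁷ = 4782969 reaches it, so n = 7.

7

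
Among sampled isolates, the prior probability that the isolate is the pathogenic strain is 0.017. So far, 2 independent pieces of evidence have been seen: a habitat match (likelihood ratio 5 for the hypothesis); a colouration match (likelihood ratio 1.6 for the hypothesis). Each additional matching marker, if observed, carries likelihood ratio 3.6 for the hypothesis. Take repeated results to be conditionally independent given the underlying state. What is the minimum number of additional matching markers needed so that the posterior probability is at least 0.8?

Prior odds = 0.017/0.983 = 17/983.
Combined Bayes factor of the evidence already in hand = 5 × 1.6 = 8.
Odds after that evidence = (17/983) × 8 = 136/983.
Target odds = 0.8/0.2 = 4.
Need 3.6ⁿ ≥ 4 ÷ (136/983) = 983/34.
3.6² = 12.96 falls short of 983/34 but 3.6³ = 46.656 reaches it, so n = 3.

3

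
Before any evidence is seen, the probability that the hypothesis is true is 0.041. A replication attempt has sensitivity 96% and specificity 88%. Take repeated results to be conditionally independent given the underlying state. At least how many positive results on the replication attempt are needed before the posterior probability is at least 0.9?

Prior odds: 0.041 ÷ 0.959 = 41/959.
False-positive rate = 1 − 0.88 = 0.12; likelihood ratio of a positive = 0.96/0.12 = 8.
Target odds: 0.9 ÷ 0.1 = 9.
Require 8ⁿ ≥ 9 ÷ (41/959) = 8631/41.
8² = 64 falls short of 8631/41 but 8³ = 512 reaches it, so n = 3.

3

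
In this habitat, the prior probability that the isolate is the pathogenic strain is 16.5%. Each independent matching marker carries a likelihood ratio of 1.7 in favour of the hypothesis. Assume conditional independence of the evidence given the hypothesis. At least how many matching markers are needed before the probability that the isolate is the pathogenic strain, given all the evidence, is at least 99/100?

Prior odds = 0.165/0.835 = 33/167.
Likelihood ratio per matching marker = 1.7.
Target odds: 0.99 ÷ 0.01 = 99.
Need (33/167) × 1.7ⁿ ≥ 99, i.e. 1.7ⁿ ≥ 501.
1.7¹¹ ≈342.719 falls short of 501 but 1.7¹² ≈582.622 reaches it, so n = 12.

12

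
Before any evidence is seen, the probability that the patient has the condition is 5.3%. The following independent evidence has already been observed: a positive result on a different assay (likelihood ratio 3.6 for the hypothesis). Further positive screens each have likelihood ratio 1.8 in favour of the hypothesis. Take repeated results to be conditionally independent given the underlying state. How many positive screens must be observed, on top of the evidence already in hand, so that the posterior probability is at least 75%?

5

Prior odds = 0.053/0.947 = 53/947.
Bayes factor of the evidence already in hand = 3.6.
Odds after that evidence = (53/947) × 3.6 = 954/4735.
Target odds = 0.75/0.25 = 3.
Need 1.8ⁿ ≥ 3 ÷ (954/4735) = 4735/318.
1.8⁴ = 10.4976 falls short of 4735/318 but 1.8⁵ = 18.89568 reaches it, so n = 5.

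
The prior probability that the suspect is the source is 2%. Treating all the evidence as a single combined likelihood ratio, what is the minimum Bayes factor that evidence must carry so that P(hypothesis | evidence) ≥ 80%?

196

Prior odds = 0.02/0.98 = 1/49.
Target odds = 0.8/0.2 = 4.
Required Bayes factor = 4 ÷ (1/49) = 196.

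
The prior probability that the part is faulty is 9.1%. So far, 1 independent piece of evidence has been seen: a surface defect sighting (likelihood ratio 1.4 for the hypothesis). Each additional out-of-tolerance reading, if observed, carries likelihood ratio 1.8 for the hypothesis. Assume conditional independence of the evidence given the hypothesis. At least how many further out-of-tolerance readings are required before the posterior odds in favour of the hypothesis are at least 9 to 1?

8

Prior odds = 0.091/0.909 = 91/909.
Bayes factor of the evidence already in hand = 1.4.
Odds after that evidence = (91/909) × 1.4 = 637/4545.
Target odds = 9.
Need 1.8ⁿ ≥ 9 ÷ (637/4545) = 40905/637.
1.8⁷ = 4782969/78125 falls short of 40905/637 but 1.8⁸ = 43046721/390625 reaches it, so n = 8.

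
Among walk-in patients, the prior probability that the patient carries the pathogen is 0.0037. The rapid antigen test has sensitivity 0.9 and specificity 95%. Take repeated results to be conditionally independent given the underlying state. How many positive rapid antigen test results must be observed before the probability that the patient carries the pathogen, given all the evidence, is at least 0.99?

Prior odds = 0.0037/0.9963 = 37/9963.
False-positive rate = 1 − 0.95 = 0.05; likelihood ratio of a positive = 0.9/0.05 = 18.
Target posterior odds = 0.99/0.01 = 99.
Require 18ⁿ ≥ 99 ÷ (37/9963) = 986337/37.
18³ = 5832 falls short of 986337/37 but 18⁴ = 104976 reaches it, so n = 4.

4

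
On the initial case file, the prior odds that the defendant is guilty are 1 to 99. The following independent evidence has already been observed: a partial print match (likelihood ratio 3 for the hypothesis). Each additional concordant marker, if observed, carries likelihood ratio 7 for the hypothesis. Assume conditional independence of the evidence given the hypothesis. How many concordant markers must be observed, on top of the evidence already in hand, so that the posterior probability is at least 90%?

3

Prior odds = 1/99.
Bayes factor of the evidence already in hand = 3.
Odds after that evidence = (1/99) × 3 = 1/33.
Target odds = 0.9/0.1 = 9.
Need 7ⁿ ≥ 9 ÷ (1/33) = 297.
7² = 49 falls short of 297 but 7³ = 343 reaches it, so n = 3.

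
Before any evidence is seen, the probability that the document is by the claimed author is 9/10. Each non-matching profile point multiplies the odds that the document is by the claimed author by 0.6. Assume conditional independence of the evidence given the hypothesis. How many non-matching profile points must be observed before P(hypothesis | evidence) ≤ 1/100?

Prior odds = 0.9/0.1 = 9.
Likelihood ratio per non-matching profile point = 0.6.
Target posterior odds = 0.01/0.99 = 1/99.
Require 0.6ⁿ ≤ 1/99 ÷ 9 = 1/891.
0.6¹³ ≈0.00130607 is still above 1/891 but 0.6¹⁴ ≈0.000783642 is at or below it, so n = 14.

14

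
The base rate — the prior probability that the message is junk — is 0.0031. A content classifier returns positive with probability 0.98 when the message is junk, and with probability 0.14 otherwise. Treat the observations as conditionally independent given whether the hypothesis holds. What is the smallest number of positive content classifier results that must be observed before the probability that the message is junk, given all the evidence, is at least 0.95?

Prior odds = 0.0031/0.9969 = 31/9969.
Likelihood ratio of a positive result = 0.98/0.14 = 7.
Target posterior odds = 0.95/0.05 = 19.
Need (31/9969) × 7ⁿ ≥ 19, i.e. 7ⁿ ≥ 189411/31.
7⁴ = 2401 falls short of 189411/31 but 7⁵ = 16807 reaches it, so n = 5.

5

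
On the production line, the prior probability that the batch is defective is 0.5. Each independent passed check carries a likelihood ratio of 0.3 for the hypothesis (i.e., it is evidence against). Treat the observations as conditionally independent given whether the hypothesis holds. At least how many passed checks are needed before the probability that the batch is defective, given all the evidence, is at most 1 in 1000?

6

Prior odds: 0.5 ÷ 0.5 = 1.
Likelihood ratio per passed check = 0.3.
Target posterior odds = 0.001/0.999 = 1/999.
Require 0.3ⁿ ≤ 1/999 ÷ 1 = 1/999.
0.3⁵ = 243/100000 is still above 1/999 but 0.3⁶ = 729/1000000 is at or below it, so n = 6.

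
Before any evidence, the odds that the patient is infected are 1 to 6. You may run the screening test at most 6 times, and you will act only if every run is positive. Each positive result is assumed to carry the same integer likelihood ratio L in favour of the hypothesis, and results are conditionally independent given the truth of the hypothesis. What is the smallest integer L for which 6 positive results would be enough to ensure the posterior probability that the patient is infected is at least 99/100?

3

Prior odds = 1/6.
Target odds = 0.99/0.01 = 99.
Need L⁶ ≥ 99 ÷ (1/6) = 594.
2⁶ = 64 < 594 ≤ 729 = 3⁶, so L = 3.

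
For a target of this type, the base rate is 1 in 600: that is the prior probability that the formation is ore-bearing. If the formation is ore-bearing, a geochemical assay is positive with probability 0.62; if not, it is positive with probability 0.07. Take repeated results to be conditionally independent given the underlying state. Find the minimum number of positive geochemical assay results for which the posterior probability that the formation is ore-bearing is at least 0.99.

Prior odds: (1/600) ÷ (599/600) = 1/599.
Likelihood ratio of a positive = 0.62/0.07 = 62/7.
Target odds: 0.99 ÷ 0.01 = 99.
Need (1/599) × (62/7)ⁿ ≥ 99, i.e. (62/7)ⁿ ≥ 59301.
(62/7)⁵ = 916132832/16807 falls short of 59301 but (62/7)⁶ ≈482794 reaches it, so n = 6.

6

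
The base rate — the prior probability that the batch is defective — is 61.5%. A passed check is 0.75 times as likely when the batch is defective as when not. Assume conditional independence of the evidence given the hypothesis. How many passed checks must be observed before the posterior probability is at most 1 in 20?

Prior odds = 0.615/0.385 = 123/77.
Likelihood ratio per passed check = 0.75.
Target odds: 0.05 ÷ 0.95 = 1/19.
Require 0.75ⁿ ≤ 1/19 ÷ (123/77) = 77/2337.
0.75¹¹ = 177147/4194304 is still above 77/2337 but 0.75¹² = 531441/16777216 is at or below it, so n = 12.

12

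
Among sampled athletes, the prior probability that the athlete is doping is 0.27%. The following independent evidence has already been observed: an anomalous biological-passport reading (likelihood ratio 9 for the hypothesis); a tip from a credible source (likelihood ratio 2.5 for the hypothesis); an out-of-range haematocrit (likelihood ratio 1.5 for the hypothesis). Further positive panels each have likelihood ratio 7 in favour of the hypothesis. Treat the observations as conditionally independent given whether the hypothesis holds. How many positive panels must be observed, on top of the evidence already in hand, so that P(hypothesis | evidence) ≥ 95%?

Prior odds = 0.0027/0.9973 = 27/9973.
Combined Bayes factor of the evidence already in hand = 9 × 2.5 × 1.5 = 33.75.
Odds after that evidence = (27/9973) × 33.75 = 3645/39892.
Target odds = 0.95/0.05 = 19.
Need 7ⁿ ≥ 19 ÷ (3645/39892) = 757948/3645.
7² = 49 falls short of 757948/3645 but 7³ = 343 reaches it, so n = 3.

3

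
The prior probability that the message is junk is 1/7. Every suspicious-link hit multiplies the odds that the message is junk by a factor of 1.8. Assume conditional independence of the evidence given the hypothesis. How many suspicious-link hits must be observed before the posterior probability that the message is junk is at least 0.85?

6

Prior odds = (1/7)/(6/7) = 1/6.
Likelihood ratio per suspicious-link hit = 1.8.
Target odds: 0.85 ÷ 0.15 = 17/3.
Need (1/6) × 1.8ⁿ ≥ 17/3, i.e. 1.8ⁿ ≥ 34.
1.8⁵ = 18.89568 falls short of 34 but 1.8⁶ = 531441/15625 reaches it, so n = 6.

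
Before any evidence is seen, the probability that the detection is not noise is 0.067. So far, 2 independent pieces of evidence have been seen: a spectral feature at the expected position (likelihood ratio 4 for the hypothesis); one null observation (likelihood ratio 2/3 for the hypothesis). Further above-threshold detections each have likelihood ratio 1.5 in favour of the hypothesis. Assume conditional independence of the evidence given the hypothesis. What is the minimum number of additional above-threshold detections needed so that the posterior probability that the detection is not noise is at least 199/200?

Prior odds = 0.067/0.933 = 67/933.
Combined Bayes factor of the evidence already in hand = 4 × (2/3) = 8/3.
Odds after that evidence = (67/933) × 8/3 = 536/2799.
Target odds = 0.995/0.005 = 199.
Need 1.5ⁿ ≥ 199 ÷ (536/2799) = 557001/536.
1.5¹⁷ = 129140163/131072 falls short of 557001/536 but 1.5¹⁸ = 387420489/262144 reaches it, so n = 18.

18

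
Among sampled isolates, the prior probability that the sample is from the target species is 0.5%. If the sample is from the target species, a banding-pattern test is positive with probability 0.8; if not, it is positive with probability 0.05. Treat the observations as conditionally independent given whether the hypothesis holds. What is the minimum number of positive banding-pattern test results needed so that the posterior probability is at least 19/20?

Prior odds: 0.005 ÷ 0.995 = 1/199.
Likelihood ratio of a positive = 0.8/0.05 = 16.
Target odds: 0.95 ÷ 0.05 = 19.
Need (1/199) × 16ⁿ ≥ 19, i.e. 16ⁿ ≥ 3781.
16² = 256 falls short of 3781 but 16³ = 4096 reaches it, so n = 3.

3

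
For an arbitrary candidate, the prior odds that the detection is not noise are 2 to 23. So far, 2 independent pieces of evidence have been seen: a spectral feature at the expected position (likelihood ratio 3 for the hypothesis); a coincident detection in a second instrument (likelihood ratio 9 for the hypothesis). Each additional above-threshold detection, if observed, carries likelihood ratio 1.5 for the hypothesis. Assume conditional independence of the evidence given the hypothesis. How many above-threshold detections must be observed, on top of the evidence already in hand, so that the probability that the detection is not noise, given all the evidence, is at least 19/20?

Prior odds = 2/23.
Combined Bayes factor of the evidence already in hand = 3 × 9 = 27.
Odds after that evidence = (2/23) × 27 = 54/23.
Target odds = 0.95/0.05 = 19.
Need 1.5ⁿ ≥ 19 ÷ (54/23) = 437/54.
1.5⁵ = 7.59375 falls short of 437/54 but 1.5⁶ = 11.390625 reaches it, so n = 6.

6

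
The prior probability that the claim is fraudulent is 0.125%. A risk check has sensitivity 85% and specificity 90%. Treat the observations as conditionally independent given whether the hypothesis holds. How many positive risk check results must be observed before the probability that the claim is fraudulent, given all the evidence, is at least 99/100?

6

Prior odds: 0.00125 ÷ 0.99875 = 1/799.
False-positive rate = 1 − 0.9 = 0.1; likelihood ratio of a positive = 0.85/0.1 = 8.5.
Target odds: 0.99 ÷ 0.01 = 99.
Require 8.5ⁿ ≥ 99 ÷ (1/799) = 79101.
8.5⁵ = 44370.53125 falls short of 79101 but 8.5⁶ = 24137569/64 reaches it, so n = 6.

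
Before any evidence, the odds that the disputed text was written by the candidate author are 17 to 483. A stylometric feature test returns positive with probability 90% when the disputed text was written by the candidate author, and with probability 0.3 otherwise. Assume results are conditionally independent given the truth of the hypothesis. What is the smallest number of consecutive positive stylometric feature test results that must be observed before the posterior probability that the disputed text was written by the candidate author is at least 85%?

5

Prior odds = 17/483.
Likelihood ratio of a positive result = 0.9/0.3 = 3.
Target posterior odds = 0.85/0.15 = 17/3.
Need (17/483) × 3ⁿ ≥ 17/3, i.e. 3ⁿ ≥ 161.
3⁴ = 81 falls short of 161 but 3⁵ = 243 reaches it, so n = 5.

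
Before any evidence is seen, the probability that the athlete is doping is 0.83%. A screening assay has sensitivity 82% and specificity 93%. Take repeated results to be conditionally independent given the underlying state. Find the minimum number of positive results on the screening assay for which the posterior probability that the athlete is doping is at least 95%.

4

Prior odds = 0.0083/0.9917 = 83/9917.
False-positive rate = 1 − 0.93 = 0.07; likelihood ratio of a positive = 0.82/0.07 = 82/7.
Target odds: 0.95 ÷ 0.05 = 19.
Require (82/7)ⁿ ≥ 19 ÷ (83/9917) = 188423/83.
(82/7)³ = 551368/343 falls short of 188423/83 but (82/7)⁴ = 45212176/2401 reaches it, so n = 4.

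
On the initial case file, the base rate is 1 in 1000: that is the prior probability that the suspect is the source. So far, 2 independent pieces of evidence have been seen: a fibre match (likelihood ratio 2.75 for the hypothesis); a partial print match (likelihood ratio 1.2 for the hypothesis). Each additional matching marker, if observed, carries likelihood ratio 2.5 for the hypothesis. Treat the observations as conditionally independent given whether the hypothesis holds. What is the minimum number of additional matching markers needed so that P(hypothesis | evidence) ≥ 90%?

Prior odds = 0.001/0.999 = 1/999.
Combined Bayes factor of the evidence already in hand = 2.75 × 1.2 = 3.3.
Odds after that evidence = (1/999) × 3.3 = 11/3330.
Target odds = 0.9/0.1 = 9.
Need 2.5ⁿ ≥ 9 ÷ (11/3330) = 29970/11.
2.5⁸ = 390625/256 falls short of 29970/11 but 2.5⁹ = 1953125/512 reaches it, so n = 9.

9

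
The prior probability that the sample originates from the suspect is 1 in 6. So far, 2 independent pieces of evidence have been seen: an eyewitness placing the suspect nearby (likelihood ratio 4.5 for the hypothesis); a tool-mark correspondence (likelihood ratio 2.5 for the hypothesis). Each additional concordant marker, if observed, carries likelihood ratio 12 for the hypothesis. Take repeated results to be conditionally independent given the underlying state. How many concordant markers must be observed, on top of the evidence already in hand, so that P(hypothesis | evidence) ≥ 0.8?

1

Prior odds = (1/6)/(5/6) = 0.2.
Combined Bayes factor of the evidence already in hand = 4.5 × 2.5 = 11.25.
Odds after that evidence = 0.2 × 11.25 = 2.25.
Target odds = 0.8/0.2 = 4.
Need 12ⁿ ≥ 4 ÷ 2.25 = 16/9.
12¹ = 12, which meets the required 16/9; so n = 1.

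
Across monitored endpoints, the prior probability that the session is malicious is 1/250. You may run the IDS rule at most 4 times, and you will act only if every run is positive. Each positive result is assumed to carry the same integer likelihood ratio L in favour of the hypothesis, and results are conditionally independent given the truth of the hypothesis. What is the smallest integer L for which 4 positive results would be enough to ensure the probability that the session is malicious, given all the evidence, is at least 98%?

Prior odds = 0.004/0.996 = 1/249.
Target odds = 0.98/0.02 = 49.
Need L⁴ ≥ 49 ÷ (1/249) = 12201.
10⁴ = 10000 < 12201 ≤ 14641 = 11⁴, so L = 11.

11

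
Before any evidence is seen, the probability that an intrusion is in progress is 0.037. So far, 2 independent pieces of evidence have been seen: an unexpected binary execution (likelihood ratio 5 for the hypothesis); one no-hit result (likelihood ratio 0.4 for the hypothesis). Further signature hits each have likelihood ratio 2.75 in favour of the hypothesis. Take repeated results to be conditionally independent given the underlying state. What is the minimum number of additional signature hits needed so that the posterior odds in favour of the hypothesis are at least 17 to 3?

5

Prior odds = 0.037/0.963 = 37/963.
Combined Bayes factor of the evidence already in hand = 5 × 0.4 = 2.
Odds after that evidence = (37/963) × 2 = 74/963.
Target odds = 17/3.
Need 2.75ⁿ ≥ 17/3 ÷ (74/963) = 5457/74.
2.75⁴ = 57.19140625 falls short of 5457/74 but 2.75⁵ = 161051/1024 reaches it, so n = 5.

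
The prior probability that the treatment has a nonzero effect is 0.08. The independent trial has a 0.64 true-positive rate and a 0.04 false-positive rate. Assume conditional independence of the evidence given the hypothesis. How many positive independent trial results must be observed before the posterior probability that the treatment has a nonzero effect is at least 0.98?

Prior odds: 0.08 ÷ 0.92 = 2/23.
Likelihood ratio of a positive result = 0.64/0.04 = 16.
Target posterior odds = 0.98/0.02 = 49.
Need (2/23) × 16ⁿ ≥ 49, i.e. 16ⁿ ≥ 563.5.
16² = 256 falls short of 563.5 but 16³ = 4096 reaches it, so n = 3.

3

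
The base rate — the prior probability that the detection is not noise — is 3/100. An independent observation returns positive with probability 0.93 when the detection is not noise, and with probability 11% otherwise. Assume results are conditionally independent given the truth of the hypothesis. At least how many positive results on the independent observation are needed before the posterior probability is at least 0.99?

Prior odds: 0.03 ÷ 0.97 = 3/97.
Likelihood ratio of a positive result = 0.93/0.11 = 93/11.
Target odds: 0.99 ÷ 0.01 = 99.
Need (3/97) × (93/11)ⁿ ≥ 99, i.e. (93/11)ⁿ ≥ 3201.
(93/11)³ = 804357/1331 falls short of 3201 but (93/11)⁴ = 74805201/14641 reaches it, so n = 4.

4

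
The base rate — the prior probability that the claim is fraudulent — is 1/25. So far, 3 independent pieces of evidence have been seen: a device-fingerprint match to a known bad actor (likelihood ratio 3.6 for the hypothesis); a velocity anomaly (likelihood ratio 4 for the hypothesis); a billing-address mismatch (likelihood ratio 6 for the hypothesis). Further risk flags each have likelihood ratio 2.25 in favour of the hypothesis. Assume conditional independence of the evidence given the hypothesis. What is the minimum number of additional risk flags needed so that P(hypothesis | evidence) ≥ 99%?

Prior odds = 0.04/0.96 = 1/24.
Combined Bayes factor of the evidence already in hand = 3.6 × 4 × 6 = 86.4.
Odds after that evidence = (1/24) × 86.4 = 3.6.
Target odds = 0.99/0.01 = 99.
Need 2.25ⁿ ≥ 99 ÷ 3.6 = 27.5.
2.25⁴ = 25.62890625 falls short of 27.5 but 2.25⁵ = 59049/1024 reaches it, so n = 5.

5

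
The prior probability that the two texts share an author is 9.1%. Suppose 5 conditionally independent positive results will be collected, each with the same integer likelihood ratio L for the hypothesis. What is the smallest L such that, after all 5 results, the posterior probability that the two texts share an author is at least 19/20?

Prior odds = 0.091/0.909 = 91/909.
Target odds = 0.95/0.05 = 19.
Need L⁵ ≥ 19 ÷ (91/909) = 17271/91.
2⁵ = 32 < 17271/91 ≤ 243 = 3⁵, so L = 3.

3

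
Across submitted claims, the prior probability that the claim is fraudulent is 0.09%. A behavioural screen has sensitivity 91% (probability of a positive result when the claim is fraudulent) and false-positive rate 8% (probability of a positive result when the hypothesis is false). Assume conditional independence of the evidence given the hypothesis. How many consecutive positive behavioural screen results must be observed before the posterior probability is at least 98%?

5

Prior odds: 0.0009 ÷ 0.9991 = 9/9991.
Likelihood ratio of a positive result = 0.91/0.08 = 11.375.
Target odds: 0.98 ÷ 0.02 = 49.
Need (9/9991) × 11.375ⁿ ≥ 49, i.e. 11.375ⁿ ≥ 489559/9.
11.375⁴ = 68574961/4096 falls short of 489559/9 but 11.375⁵ ≈190439 reaches it, so n = 5.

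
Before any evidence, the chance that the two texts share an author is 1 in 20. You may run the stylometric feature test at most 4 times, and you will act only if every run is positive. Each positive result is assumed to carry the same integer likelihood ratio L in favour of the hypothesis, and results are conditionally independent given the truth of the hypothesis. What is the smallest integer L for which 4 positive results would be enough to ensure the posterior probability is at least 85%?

4

Prior odds = 0.05/0.95 = 1/19.
Target odds = 0.85/0.15 = 17/3.
Need L⁴ ≥ 17/3 ÷ (1/19) = 323/3.
3⁴ = 81 < 323/3 ≤ 256 = 4⁴, so L = 4.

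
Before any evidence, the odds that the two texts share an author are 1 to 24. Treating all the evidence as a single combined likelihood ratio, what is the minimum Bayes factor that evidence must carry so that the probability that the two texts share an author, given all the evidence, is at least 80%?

Prior odds = 1/24.
Target odds = 0.8/0.2 = 4.
Required Bayes factor = 4 ÷ (1/24) = 96.

96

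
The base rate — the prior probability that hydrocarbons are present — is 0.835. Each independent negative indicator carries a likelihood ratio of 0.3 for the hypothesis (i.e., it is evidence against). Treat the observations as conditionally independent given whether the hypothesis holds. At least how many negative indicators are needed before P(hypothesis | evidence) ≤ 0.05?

4

Prior odds = 0.835/0.165 = 167/33.
Likelihood ratio per negative indicator = 0.3.
Target odds: 0.05 ÷ 0.95 = 1/19.
Need (167/33) × 0.3ⁿ ≤ 1/19, i.e. 0.3ⁿ ≤ 33/3173.
0.3³ = 0.027 is still above 33/3173 but 0.3⁴ = 0.0081 is at or below it, so n = 4.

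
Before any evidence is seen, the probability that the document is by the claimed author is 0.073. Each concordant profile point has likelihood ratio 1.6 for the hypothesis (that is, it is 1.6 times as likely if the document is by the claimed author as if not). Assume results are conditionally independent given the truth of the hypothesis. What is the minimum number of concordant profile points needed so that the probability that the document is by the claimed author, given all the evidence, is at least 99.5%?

Prior odds: 0.073 ÷ 0.927 = 73/927.
Likelihood ratio per concordant profile point = 1.6.
Target posterior odds = 0.995/0.005 = 199.
Require 1.6ⁿ ≥ 199 ÷ (73/927) = 184473/73.
1.6¹⁶ ≈1844.67 falls short of 184473/73 but 1.6¹⁷ ≈2951.48 reaches it, so n = 17.

17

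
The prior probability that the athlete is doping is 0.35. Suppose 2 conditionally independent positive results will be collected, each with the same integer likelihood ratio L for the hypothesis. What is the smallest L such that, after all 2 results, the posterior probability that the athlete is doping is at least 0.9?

5

Prior odds = 0.35/0.65 = 7/13.
Target odds = 0.9/0.1 = 9.
Need L² ≥ 9 ÷ (7/13) = 117/7.
4² = 16 < 117/7 ≤ 25 = 5², so L = 5.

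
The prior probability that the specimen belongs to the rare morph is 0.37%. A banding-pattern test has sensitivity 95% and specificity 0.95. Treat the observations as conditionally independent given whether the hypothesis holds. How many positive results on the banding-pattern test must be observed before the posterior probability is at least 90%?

Prior odds = 0.0037/0.9963 = 37/9963.
False-positive rate = 1 − 0.95 = 0.05; likelihood ratio of a positive = 0.95/0.05 = 19.
Target posterior odds = 0.9/0.1 = 9.
Require 19ⁿ ≥ 9 ÷ (37/9963) = 89667/37.
19² = 361 falls short of 89667/37 but 19³ = 6859 reaches it, so n = 3.

3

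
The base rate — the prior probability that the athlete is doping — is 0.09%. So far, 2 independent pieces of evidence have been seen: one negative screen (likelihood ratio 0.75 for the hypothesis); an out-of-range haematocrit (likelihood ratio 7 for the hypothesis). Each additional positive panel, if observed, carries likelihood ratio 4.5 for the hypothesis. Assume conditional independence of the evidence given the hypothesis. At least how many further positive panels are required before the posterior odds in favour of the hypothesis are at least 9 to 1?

6

Prior odds = 0.0009/0.9991 = 9/9991.
Combined Bayes factor of the evidence already in hand = 0.75 × 7 = 5.25.
Odds after that evidence = (9/9991) × 5.25 = 189/39964.
Target odds = 9.
Need 4.5ⁿ ≥ 9 ÷ (189/39964) = 39964/21.
4.5⁵ = 1845.28125 falls short of 39964/21 but 4.5⁶ = 8303.765625 reaches it, so n = 6.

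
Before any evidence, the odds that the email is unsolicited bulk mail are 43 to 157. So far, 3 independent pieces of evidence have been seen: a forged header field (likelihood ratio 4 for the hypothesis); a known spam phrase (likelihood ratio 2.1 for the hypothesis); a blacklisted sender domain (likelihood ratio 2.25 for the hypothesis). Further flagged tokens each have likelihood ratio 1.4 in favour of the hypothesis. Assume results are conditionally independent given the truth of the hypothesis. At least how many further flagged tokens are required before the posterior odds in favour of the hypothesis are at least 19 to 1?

4

Prior odds = 43/157.
Combined Bayes factor of the evidence already in hand = 4 × 2.1 × 2.25 = 18.9.
Odds after that evidence = (43/157) × 18.9 = 8127/1570.
Target odds = 19.
Need 1.4ⁿ ≥ 19 ÷ (8127/1570) = 29830/8127.
1.4³ = 2.744 falls short of 29830/8127 but 1.4⁴ = 3.8416 reaches it, so n = 4.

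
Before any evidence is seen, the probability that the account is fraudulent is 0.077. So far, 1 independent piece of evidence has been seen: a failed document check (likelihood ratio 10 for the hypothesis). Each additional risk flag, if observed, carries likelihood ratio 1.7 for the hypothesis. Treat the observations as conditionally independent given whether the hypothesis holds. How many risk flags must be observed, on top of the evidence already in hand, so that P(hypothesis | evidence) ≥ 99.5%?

11

Prior odds = 0.077/0.923 = 77/923.
Bayes factor of the evidence already in hand = 10.
Odds after that evidence = (77/923) × 10 = 770/923.
Target odds = 0.995/0.005 = 199.
Need 1.7ⁿ ≥ 199 ÷ (770/923) = 183677/770.
1.7¹⁰ ≈201.599 falls short of 183677/770 but 1.7¹¹ ≈342.719 reaches it, so n = 11.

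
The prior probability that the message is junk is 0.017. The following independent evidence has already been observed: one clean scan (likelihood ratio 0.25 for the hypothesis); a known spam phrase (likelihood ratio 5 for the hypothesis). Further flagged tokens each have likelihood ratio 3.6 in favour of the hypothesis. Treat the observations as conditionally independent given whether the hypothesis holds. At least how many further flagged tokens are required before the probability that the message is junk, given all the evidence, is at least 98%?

Prior odds = 0.017/0.983 = 17/983.
Combined Bayes factor of the evidence already in hand = 0.25 × 5 = 1.25.
Odds after that evidence = (17/983) × 1.25 = 85/3932.
Target odds = 0.98/0.02 = 49.
Need 3.6ⁿ ≥ 49 ÷ (85/3932) = 192668/85.
3.6⁶ = 34012224/15625 falls short of 192668/85 but 3.6⁷ = 612220032/78125 reaches it, so n = 7.

7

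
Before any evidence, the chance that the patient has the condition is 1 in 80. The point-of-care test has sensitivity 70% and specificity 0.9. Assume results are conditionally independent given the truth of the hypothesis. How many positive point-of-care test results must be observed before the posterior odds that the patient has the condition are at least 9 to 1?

4

Prior odds = 0.0125/0.9875 = 1/79.
False-positive rate = 1 − 0.9 = 0.1; likelihood ratio of a positive = 0.7/0.1 = 7.
Target odds = 9.
Require 7ⁿ ≥ 9 ÷ (1/79) = 711.
7³ = 343 falls short of 711 but 7⁴ = 2401 reaches it, so n = 4.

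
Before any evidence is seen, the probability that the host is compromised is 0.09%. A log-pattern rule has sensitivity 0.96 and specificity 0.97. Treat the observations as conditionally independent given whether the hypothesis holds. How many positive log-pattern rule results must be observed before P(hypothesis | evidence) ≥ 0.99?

4

Prior odds = 0.0009/0.9991 = 9/9991.
False-positive rate = 1 − 0.97 = 0.03; likelihood ratio of a positive = 0.96/0.03 = 32.
Target posterior odds = 0.99/0.01 = 99.
Need (9/9991) × 32ⁿ ≥ 99, i.e. 32ⁿ ≥ 109901.
32³ = 32768 falls short of 109901 but 32⁴ = 1048576 reaches it, so n = 4.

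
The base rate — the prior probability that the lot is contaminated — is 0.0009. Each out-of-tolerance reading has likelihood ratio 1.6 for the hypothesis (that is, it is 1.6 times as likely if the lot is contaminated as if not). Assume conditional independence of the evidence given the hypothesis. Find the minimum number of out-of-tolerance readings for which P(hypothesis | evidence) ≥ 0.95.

Prior odds = 0.0009/0.9991 = 9/9991.
Likelihood ratio per out-of-tolerance reading = 1.6.
Target posterior odds = 0.95/0.05 = 19.
Require 1.6ⁿ ≥ 19 ÷ (9/9991) = 189829/9.
1.6²¹ ≈19342.8 falls short of 189829/9 but 1.6²² ≈30948.5 reaches it, so n = 22.

22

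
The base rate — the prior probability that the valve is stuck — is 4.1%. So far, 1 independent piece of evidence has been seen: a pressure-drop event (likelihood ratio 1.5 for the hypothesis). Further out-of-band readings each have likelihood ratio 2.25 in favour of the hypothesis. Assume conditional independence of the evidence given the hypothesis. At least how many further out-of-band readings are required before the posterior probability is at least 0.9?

Prior odds = 0.041/0.959 = 41/959.
Bayes factor of the evidence already in hand = 1.5.
Odds after that evidence = (41/959) × 1.5 = 123/1918.
Target odds = 0.9/0.1 = 9.
Need 2.25ⁿ ≥ 9 ÷ (123/1918) = 5754/41.
2.25⁶ = 531441/4096 falls short of 5754/41 but 2.25⁷ = 4782969/16384 reaches it, so n = 7.

7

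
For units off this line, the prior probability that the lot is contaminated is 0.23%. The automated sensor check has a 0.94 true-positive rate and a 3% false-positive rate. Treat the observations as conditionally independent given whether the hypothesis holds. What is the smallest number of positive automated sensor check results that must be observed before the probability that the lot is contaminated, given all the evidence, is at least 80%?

Prior odds: 0.0023 ÷ 0.9977 = 23/9977.
Likelihood ratio of a positive result = 0.94/0.03 = 94/3.
Target odds: 0.8 ÷ 0.2 = 4.
Require (94/3)ⁿ ≥ 4 ÷ (23/9977) = 39908/23.
(94/3)² = 8836/9 falls short of 39908/23 but (94/3)³ = 830584/27 reaches it, so n = 3.

3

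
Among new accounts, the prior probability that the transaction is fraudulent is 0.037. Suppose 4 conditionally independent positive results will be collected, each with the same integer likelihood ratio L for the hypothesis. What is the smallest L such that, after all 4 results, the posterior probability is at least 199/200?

9

Prior odds = 0.037/0.963 = 37/963.
Target odds = 0.995/0.005 = 199.
Need L⁴ ≥ 199 ÷ (37/963) = 191637/37.
8⁴ = 4096 < 191637/37 ≤ 6561 = 9⁴, so L = 9.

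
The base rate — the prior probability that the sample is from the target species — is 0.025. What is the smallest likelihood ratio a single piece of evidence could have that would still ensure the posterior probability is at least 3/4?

117

Prior odds = 0.025/0.975 = 1/39.
Target odds = 0.75/0.25 = 3.
Required Bayes factor = 3 ÷ (1/39) = 117.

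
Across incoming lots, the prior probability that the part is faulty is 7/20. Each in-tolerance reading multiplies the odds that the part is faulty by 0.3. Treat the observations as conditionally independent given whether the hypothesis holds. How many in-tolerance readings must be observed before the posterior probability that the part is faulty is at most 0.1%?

6

Prior odds = 0.35/0.65 = 7/13.
Likelihood ratio per in-tolerance reading = 0.3.
Target posterior odds = 0.001/0.999 = 1/999.
Need (7/13) × 0.3ⁿ ≤ 1/999, i.e. 0.3ⁿ ≤ 13/6993.
0.3⁵ = 243/100000 is still above 13/6993 but 0.3⁶ = 729/1000000 is at or below it, so n = 6.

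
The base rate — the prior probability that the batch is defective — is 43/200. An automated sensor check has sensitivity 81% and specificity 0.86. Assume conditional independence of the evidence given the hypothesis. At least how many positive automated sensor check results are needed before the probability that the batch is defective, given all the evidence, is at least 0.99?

4

Prior odds = 0.215/0.785 = 43/157.
False-positive rate = 1 − 0.86 = 0.14; likelihood ratio of a positive = 0.81/0.14 = 81/14.
Target posterior odds = 0.99/0.01 = 99.
Require (81/14)ⁿ ≥ 99 ÷ (43/157) = 15543/43.
(81/14)³ = 531441/2744 falls short of 15543/43 but (81/14)⁴ = 43046721/38416 reaches it, so n = 4.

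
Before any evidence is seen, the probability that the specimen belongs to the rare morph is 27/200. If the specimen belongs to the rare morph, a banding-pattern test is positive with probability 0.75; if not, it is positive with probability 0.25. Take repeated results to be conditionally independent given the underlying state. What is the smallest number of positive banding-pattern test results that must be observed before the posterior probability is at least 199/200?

Prior odds = 0.135/0.865 = 27/173.
Likelihood ratio of a positive = 0.75/0.25 = 3.
Target odds: 0.995 ÷ 0.005 = 199.
Need (27/173) × 3ⁿ ≥ 199, i.e. 3ⁿ ≥ 34427/27.
3⁶ = 729 falls short of 34427/27 but 3⁷ = 2187 reaches it, so n = 7.

7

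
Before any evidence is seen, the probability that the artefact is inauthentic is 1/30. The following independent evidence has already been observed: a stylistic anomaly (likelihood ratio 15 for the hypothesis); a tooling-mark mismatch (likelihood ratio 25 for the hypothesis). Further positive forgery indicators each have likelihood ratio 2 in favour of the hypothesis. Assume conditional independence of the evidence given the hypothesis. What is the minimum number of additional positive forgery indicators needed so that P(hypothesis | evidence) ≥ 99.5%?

Prior odds = (1/30)/(29/30) = 1/29.
Combined Bayes factor of the evidence already in hand = 15 × 25 = 375.
Odds after that evidence = (1/29) × 375 = 375/29.
Target odds = 0.995/0.005 = 199.
Need 2ⁿ ≥ 199 ÷ (375/29) = 5771/375.
2³ = 8 falls short of 5771/375 but 2⁴ = 16 reaches it, so n = 4.

4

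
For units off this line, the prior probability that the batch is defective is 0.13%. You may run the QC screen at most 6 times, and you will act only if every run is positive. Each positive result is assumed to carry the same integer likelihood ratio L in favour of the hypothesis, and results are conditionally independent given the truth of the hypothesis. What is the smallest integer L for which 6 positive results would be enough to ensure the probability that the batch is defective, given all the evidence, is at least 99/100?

7

Prior odds = 0.0013/0.9987 = 13/9987.
Target odds = 0.99/0.01 = 99.
Need L⁶ ≥ 99 ÷ (13/9987) = 988713/13.
6⁶ = 46656 < 988713/13 ≤ 117649 = 7⁶, so L = 7.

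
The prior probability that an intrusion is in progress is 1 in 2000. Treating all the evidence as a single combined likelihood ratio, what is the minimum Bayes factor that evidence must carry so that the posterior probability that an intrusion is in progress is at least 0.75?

Prior odds = 0.0005/0.9995 = 1/1999.
Target odds = 0.75/0.25 = 3.
Required Bayes factor = 3 ÷ (1/1999) = 5997.

5997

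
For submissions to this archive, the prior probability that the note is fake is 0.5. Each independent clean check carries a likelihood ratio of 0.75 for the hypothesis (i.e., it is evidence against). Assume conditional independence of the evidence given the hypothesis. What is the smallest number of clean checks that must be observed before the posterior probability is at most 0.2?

5

Prior odds: 0.5 ÷ 0.5 = 1.
Likelihood ratio per clean check = 0.75.
Target odds: 0.2 ÷ 0.8 = 0.25.
Need 1 × 0.75ⁿ ≤ 0.25, i.e. 0.75ⁿ ≤ 0.25.
0.75⁴ = 0.31640625 is still above 0.25 but 0.75⁵ = 243/1024 is at or below it, so n = 5.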